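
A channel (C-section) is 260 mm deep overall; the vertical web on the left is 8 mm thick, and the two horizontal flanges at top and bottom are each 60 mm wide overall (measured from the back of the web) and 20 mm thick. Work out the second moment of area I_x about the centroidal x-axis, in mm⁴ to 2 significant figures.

Break the section into simple shapes (no overlaps), measuring from the bottom-left corner of the bounding box.
Web: 8 × 260, A = 2 080 mm², y = 130 mm, Ī = 11 717 333 mm⁴.
Top flange (beyond web): 52 × 20, A = 1 040 mm², y = 250 mm, Ī = 34 667 mm⁴.
Bottom flange (beyond web): 52 × 20, A = 1 040 mm², y = 10 mm, Ī = 34 667 mm⁴.
By symmetry the centroid is at mid-height, ȳ = 130 mm.
Transfer each piece to the centroidal x-axis using Ī + A·d² with d = y − 130:
  web: d = 0 mm → contributes +11 717 333 mm⁴
  top flange (beyond web): d = 120 mm → contributes +15 010 667 mm⁴
  bottom flange (beyond web): d = -120 mm → contributes +15 010 667 mm⁴
Total I = 41 738 667 mm⁴.

I_x ≈ 4.2 × 10⁷ mm⁴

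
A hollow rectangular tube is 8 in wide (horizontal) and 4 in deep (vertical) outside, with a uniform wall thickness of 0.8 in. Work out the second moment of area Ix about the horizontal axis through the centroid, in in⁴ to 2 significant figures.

Ix ≈ 35 in⁴

Split into non-overlapping primitives; take the origin at the lower-left of the bounding box.
Outer rectangle: 8 × 4, A = 32 in², y = 2 in, Ī = 42.67 in⁴.
Inner void (subtracted): 6.4 × 2.4, A = 15.36 in², y = 2 in, Ī = 7.373 in⁴.
By symmetry the centroid is at mid-height, ȳ = 2 in.
All pieces are centred on the horizontal axis through the centroid, so I = ΣĪ (holes subtracted) = 35.29 in⁴.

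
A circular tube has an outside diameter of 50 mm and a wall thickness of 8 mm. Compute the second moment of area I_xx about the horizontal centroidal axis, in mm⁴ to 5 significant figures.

Break the section into simple shapes (no overlaps), measuring from the bottom-left corner of the bounding box.
Outer circle: ⌀50, A = 1963.495 mm², y = 25 mm, Ī = 306796.2 mm⁴.
Bore (subtracted): ⌀34, A = 907.9203 mm², y = 25 mm, Ī = 65597.24 mm⁴.
By symmetry the centroid is at mid-height, ȳ = 25 mm.
All pieces are centred on the horizontal centroidal axis, so I = ΣĪ (holes subtracted) = 241198.9 mm⁴.

I_xx ≈ 2.4120 × 10⁵ mm⁴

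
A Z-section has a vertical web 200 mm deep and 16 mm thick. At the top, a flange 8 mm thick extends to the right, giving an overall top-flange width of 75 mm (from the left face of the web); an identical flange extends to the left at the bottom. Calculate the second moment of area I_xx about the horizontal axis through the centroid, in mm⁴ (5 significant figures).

I_xx ≈ 1.9372 × 10⁷ mm⁴

Decompose the section into non-overlapping parts with the origin at the bottom-left of its bounding rectangle.
Web: 16 × 200, A = 3 200 mm², y = 100 mm, Ī = 10 666 667 mm⁴.
Top flange (beyond web): 59 × 8, A = 472 mm², y = 196 mm, Ī = 2517.333 mm⁴.
Bottom flange (beyond web): 59 × 8, A = 472 mm², y = 4 mm, Ī = 2517.333 mm⁴.
Centroid: ȳ = ΣA·y / ΣA = 100 mm.
Transfer each piece to the horizontal axis through the centroid using Ī + A·d² with d = y − 100:
  web: d = 0 mm → contributes +10 666 667 mm⁴
  top flange (beyond web): d = 96 mm → contributes +4 352 469 mm⁴
  bottom flange (beyond web): d = -96 mm → contributes +4 352 469 mm⁴
Total I = 19 371 605 mm⁴.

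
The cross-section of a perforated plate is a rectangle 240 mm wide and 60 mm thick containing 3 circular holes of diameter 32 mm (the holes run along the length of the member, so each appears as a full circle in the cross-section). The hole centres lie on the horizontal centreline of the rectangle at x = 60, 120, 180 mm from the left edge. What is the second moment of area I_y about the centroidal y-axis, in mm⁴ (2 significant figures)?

Split into non-overlapping primitives; take the origin at the lower-left of the bounding box.
Plate: 240 × 60, A = 14 400 mm², x = 120 mm, Ī = 69 120 000 mm⁴.
Hole 1 (subtracted): ⌀32, A = 804.2 mm², x = 60 mm, Ī = 51 472 mm⁴.
Hole 2 (subtracted): ⌀32, A = 804.2 mm², x = 120 mm, Ī = 51 472 mm⁴.
Hole 3 (subtracted): ⌀32, A = 804.2 mm², x = 180 mm, Ī = 51 472 mm⁴.
By symmetry the centroid is at mid-width, x̄ = 120 mm.
Transfer each piece to the centroidal y-axis using Ī + A·d² with d = x − 120:
  plate: d = 0 mm → contributes +69 120 000 mm⁴
  hole 1: d = -60 mm → contributes −2 946 764 mm⁴
  hole 2: d = 0 mm → contributes −51 472 mm⁴
  hole 3: d = 60 mm → contributes −2 946 764 mm⁴
Total I = 63 175 001 mm⁴.

I_y ≈ 6.3 × 10⁷ mm⁴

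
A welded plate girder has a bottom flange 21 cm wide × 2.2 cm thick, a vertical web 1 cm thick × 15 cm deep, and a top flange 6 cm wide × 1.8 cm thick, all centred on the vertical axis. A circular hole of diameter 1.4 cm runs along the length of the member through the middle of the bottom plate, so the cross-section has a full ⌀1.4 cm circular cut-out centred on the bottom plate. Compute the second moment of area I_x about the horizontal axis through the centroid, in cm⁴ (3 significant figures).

I_x ≈ 3150 cm⁴

Break the section into simple shapes (no overlaps), measuring from the bottom-left corner of the bounding box.
Bottom plate: 21 × 2.2, A = 46.2 cm², y = 1.1 cm, Ī = 18.634 cm⁴.
Web plate: 1 × 15, A = 15 cm², y = 9.7 cm, Ī = 281.25 cm⁴.
Top plate: 6 × 1.8, A = 10.8 cm², y = 18.1 cm, Ī = 2.916 cm⁴.
Hole (subtracted): ⌀1.4, A = 1.5394 cm², y = 1.1 cm, Ī = 0.18857 cm⁴.
Centroid: ȳ = ΣA·y / ΣA = 5.5365 cm.
Transfer each piece to the horizontal axis through the centroid using Ī + A·d² with d = y − 5.5365:
  bottom plate: d = -4.4365 cm → contributes +927.98 cm⁴
  web plate: d = 4.1635 cm → contributes +541.27 cm⁴
  top plate: d = 12.563 cm → contributes +1707.6 cm⁴
  hole: d = -4.4365 cm → contributes −30.488 cm⁴
Total I = 3146.4 cm⁴.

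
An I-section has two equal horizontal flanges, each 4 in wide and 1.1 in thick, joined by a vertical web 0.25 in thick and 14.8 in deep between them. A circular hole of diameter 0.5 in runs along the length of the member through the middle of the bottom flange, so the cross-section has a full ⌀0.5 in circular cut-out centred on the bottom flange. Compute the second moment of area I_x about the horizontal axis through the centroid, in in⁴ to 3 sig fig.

I_x ≈ 612 in⁴

Split into non-overlapping primitives; take the origin at the lower-left of the bounding box.
Bottom flange: 4 × 1.1, A = 4.4 in², y = 0.55 in, Ī = 0.44367 in⁴.
Web: 0.25 × 14.8, A = 3.7 in², y = 8.5 in, Ī = 67.537 in⁴.
Top flange: 4 × 1.1, A = 4.4 in², y = 16.45 in, Ī = 0.44367 in⁴.
Hole (subtracted): ⌀0.5, A = 0.19635 in², y = 0.55 in, Ī = 0.003068 in⁴.
Centroid: ȳ = ΣA·y / ΣA = 8.6269 in.
Transfer each piece to the horizontal axis through the centroid using Ī + A·d² with d = y − 8.6269:
  bottom flange: d = -8.0769 in → contributes +287.48 in⁴
  web: d = -0.12687 in → contributes +67.597 in⁴
  top flange: d = 7.8231 in → contributes +269.73 in⁴
  hole: d = -8.0769 in → contributes −12.812 in⁴
Total I = 612 in⁴.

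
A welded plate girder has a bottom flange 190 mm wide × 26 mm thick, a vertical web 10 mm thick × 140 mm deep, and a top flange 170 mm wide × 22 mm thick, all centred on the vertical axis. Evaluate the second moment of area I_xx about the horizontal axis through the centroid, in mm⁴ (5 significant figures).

I_xx ≈ 6.0148 × 10⁷ mm⁴

Treat the section as a set of non-overlapping primitives; coordinates are from the bounding-box lower-left.
Bottom plate: 190 × 26, A = 4 940 mm², y = 13 mm, Ī = 278286.7 mm⁴.
Web plate: 10 × 140, A = 1 400 mm², y = 96 mm, Ī = 2 286 667 mm⁴.
Top plate: 170 × 22, A = 3 740 mm², y = 177 mm, Ī = 150846.7 mm⁴.
Centroid: ȳ = ΣA·y / ΣA = 85.37698 mm.
Transfer each piece to the horizontal axis through the centroid using Ī + A·d² with d = y − 85.37698:
  bottom plate: d = -72.37698 mm → contributes +26 156 120 mm⁴
  web plate: d = 10.62302 mm → contributes +2 444 655 mm⁴
  top plate: d = 91.62302 mm → contributes +31 547 313 mm⁴
Total I = 60 148 087 mm⁴.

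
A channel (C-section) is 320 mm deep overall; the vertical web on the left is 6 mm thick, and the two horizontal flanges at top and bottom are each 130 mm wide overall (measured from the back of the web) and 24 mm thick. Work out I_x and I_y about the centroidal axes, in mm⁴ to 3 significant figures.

I_x ≈ 1.47 × 10⁸ mm⁴, I_y ≈ 1.38 × 10⁷ mm⁴

Decompose the section into non-overlapping parts with the origin at the bottom-left of its bounding rectangle.
Web: 6 × 320, A = 1 920 mm², y = 160 mm, Ī = 16 384 000 mm⁴.
Top flange (beyond web): 124 × 24, A = 2 976 mm², y = 308 mm, Ī = 142 848 mm⁴.
Bottom flange (beyond web): 124 × 24, A = 2 976 mm², y = 12 mm, Ī = 142 848 mm⁴.
By symmetry the centroid is at mid-height, ȳ = 160 mm.
Transfer each piece to the centroidal x-axis using Ī + A·d² with d = y − 160:
  web: d = 0 mm → contributes +16 384 000 mm⁴
  top flange (beyond web): d = 148 mm → contributes +65 329 152 mm⁴
  bottom flange (beyond web): d = -148 mm → contributes +65 329 152 mm⁴
Total I = 147 042 304 mm⁴.
For the y-axis: x̄ = 52.146 mm.
Repeating about the centroidal y-axis gives I_y = 13 765 719 mm⁴.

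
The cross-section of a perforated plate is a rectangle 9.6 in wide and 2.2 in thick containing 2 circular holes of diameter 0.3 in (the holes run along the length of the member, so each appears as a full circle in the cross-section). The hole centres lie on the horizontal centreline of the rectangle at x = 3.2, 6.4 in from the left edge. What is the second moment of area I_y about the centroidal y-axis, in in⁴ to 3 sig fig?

I_y ≈ 162 in⁴

Split into non-overlapping primitives; take the origin at the lower-left of the bounding box.
Plate: 9.6 × 2.2, A = 21.12 in², x = 4.8 in, Ī = 162.2 in⁴.
Hole 1 (subtracted): ⌀0.3, A = 0.070686 in², x = 3.2 in, Ī = 0.00039761 in⁴.
Hole 2 (subtracted): ⌀0.3, A = 0.070686 in², x = 6.4 in, Ī = 0.00039761 in⁴.
By symmetry the centroid is at mid-width, x̄ = 4.8 in.
Transfer each piece to the centroidal y-axis using Ī + A·d² with d = x − 4.8:
  plate: d = 0 in → contributes +162.2 in⁴
  hole 1: d = -1.6 in → contributes −0.18135 in⁴
  hole 2: d = 1.6 in → contributes −0.18135 in⁴
Total I = 161.84 in⁴.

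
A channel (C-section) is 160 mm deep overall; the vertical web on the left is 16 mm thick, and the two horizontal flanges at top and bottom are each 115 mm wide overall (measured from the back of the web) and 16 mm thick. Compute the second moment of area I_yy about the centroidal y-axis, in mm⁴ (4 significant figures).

I_yy ≈ 7.323 × 10⁶ mm⁴

Break the section into simple shapes (no overlaps), measuring from the bottom-left corner of the bounding box.
Web: 16 × 160, A = 2 560 mm², x = 8 mm, Ī = 54613.3 mm⁴.
Top flange (beyond web): 99 × 16, A = 1 584 mm², x = 65.5 mm, Ī = 1 293 732 mm⁴.
Bottom flange (beyond web): 99 × 16, A = 1 584 mm², x = 65.5 mm, Ī = 1 293 732 mm⁴.
Centroid: x̄ = ΣA·x / ΣA = 39.8017 mm.
Transfer each piece to the centroidal y-axis using Ī + A·d² with d = x − 39.8017:
  web: d = -31.8017 mm → contributes +2 643 661 mm⁴
  top flange (beyond web): d = 25.6983 mm → contributes +2 339 812 mm⁴
  bottom flange (beyond web): d = 25.6983 mm → contributes +2 339 812 mm⁴
Total I = 7 323 284 mm⁴.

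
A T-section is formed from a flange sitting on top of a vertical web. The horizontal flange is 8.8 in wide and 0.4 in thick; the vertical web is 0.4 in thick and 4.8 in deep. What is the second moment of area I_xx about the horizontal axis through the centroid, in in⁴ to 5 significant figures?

Decompose the section into non-overlapping parts with the origin at the bottom-left of its bounding rectangle.
Flange: 8.8 × 0.4, A = 3.52 in², y = 5 in, Ī = 0.04693333 in⁴.
Web: 0.4 × 4.8, A = 1.92 in², y = 2.4 in, Ī = 3.6864 in⁴.
Centroid: ȳ = ΣA·y / ΣA = 4.082353 in.
Transfer each piece to the horizontal axis through the centroid using Ī + A·d² with d = y − 4.082353:
  flange: d = 0.9176471 in → contributes +3.011041 in⁴
  web: d = -1.682353 in → contributes +9.120598 in⁴
Total I = 12.13164 in⁴.

I_xx ≈ 12.132 in⁴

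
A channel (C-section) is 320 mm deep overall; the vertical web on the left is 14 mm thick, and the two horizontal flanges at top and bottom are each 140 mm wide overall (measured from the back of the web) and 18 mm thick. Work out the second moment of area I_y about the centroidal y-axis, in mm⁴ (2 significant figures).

I_y ≈ 1.7 × 10⁷ mm⁴

Treat the section as a set of non-overlapping primitives; coordinates are from the bounding-box lower-left.
Web: 14 × 320, A = 4 480 mm², x = 7 mm, Ī = 73 173 mm⁴.
Top flange (beyond web): 126 × 18, A = 2 268 mm², x = 77 mm, Ī = 3 000 564 mm⁴.
Bottom flange (beyond web): 126 × 18, A = 2 268 mm², x = 77 mm, Ī = 3 000 564 mm⁴.
Centroid: x̄ = ΣA·x / ΣA = 42.22 mm.
Transfer each piece to the centroidal y-axis using Ī + A·d² with d = x − 42.22:
  web: d = -35.22 mm → contributes +5 629 559 mm⁴
  top flange (beyond web): d = 34.78 mm → contributes +5 744 458 mm⁴
  bottom flange (beyond web): d = 34.78 mm → contributes +5 744 458 mm⁴
Total I = 17 118 475 mm⁴.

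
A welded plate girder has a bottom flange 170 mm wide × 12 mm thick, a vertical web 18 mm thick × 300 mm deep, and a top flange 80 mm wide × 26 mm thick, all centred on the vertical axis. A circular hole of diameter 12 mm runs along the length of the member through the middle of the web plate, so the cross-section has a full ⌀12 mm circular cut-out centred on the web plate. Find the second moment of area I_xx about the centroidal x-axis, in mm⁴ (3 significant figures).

Split into non-overlapping primitives; take the origin at the lower-left of the bounding box.
Bottom plate: 170 × 12, A = 2 040 mm², y = 6 mm, Ī = 24 480 mm⁴.
Web plate: 18 × 300, A = 5 400 mm², y = 162 mm, Ī = 40 500 000 mm⁴.
Top plate: 80 × 26, A = 2 080 mm², y = 325 mm, Ī = 117 173 mm⁴.
Hole (subtracted): ⌀12, A = 113.1 mm², y = 162 mm, Ī = 1017.9 mm⁴.
Centroid: ȳ = ΣA·y / ΣA = 164.21 mm.
Transfer each piece to the centroidal x-axis using Ī + A·d² with d = y − 164.21:
  bottom plate: d = -158.21 mm → contributes +51 087 242 mm⁴
  web plate: d = -2.2111 mm → contributes +40 526 401 mm⁴
  top plate: d = 160.79 mm → contributes +53 891 531 mm⁴
  hole: d = -2.2111 mm → contributes −1570.8 mm⁴
Total I = 145 503 604 mm⁴.

I_xx ≈ 1.46 × 10⁸ mm⁴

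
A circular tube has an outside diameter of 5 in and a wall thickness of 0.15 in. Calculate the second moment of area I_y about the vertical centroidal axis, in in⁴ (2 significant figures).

Split into non-overlapping primitives; take the origin at the lower-left of the bounding box.
Outer circle: ⌀5, A = 19.63 in², x = 2.5 in, Ī = 30.68 in⁴.
Bore (subtracted): ⌀4.7, A = 17.35 in², x = 2.5 in, Ī = 23.95 in⁴.
By symmetry the centroid is at mid-width, x̄ = 2.5 in.
All pieces are centred on the vertical centroidal axis, so I = ΣĪ (holes subtracted) = 6.727 in⁴.

I_y ≈ 6.7 in⁴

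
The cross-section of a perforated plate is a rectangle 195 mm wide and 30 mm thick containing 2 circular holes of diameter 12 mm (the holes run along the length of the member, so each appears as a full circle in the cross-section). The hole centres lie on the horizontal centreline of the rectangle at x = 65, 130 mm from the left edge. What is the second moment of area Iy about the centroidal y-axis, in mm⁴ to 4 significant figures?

Decompose the section into non-overlapping parts with the origin at the bottom-left of its bounding rectangle.
Plate: 195 × 30, A = 5 850 mm², x = 97.5 mm, Ī = 18 537 188 mm⁴.
Hole 1 (subtracted): ⌀12, A = 113.097 mm², x = 65 mm, Ī = 1017.88 mm⁴.
Hole 2 (subtracted): ⌀12, A = 113.097 mm², x = 130 mm, Ī = 1017.88 mm⁴.
By symmetry the centroid is at mid-width, x̄ = 97.5 mm.
Transfer each piece to the centroidal y-axis using Ī + A·d² with d = x − 97.5:
  plate: d = 0 mm → contributes +18 537 188 mm⁴
  hole 1: d = -32.5 mm → contributes −120 477 mm⁴
  hole 2: d = 32.5 mm → contributes −120 477 mm⁴
Total I = 18 296 234 mm⁴.

Iy ≈ 1.830 × 10⁷ mm⁴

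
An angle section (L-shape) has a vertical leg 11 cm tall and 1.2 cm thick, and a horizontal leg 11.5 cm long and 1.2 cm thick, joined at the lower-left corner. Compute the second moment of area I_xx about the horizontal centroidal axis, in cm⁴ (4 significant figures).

I_xx ≈ 287.8 cm⁴

Split into non-overlapping primitives; take the origin at the lower-left of the bounding box.
Vertical leg: 1.2 × 11, A = 13.2 cm², y = 5.5 cm, Ī = 133.1 cm⁴.
Horizontal leg (remainder): 10.3 × 1.2, A = 12.36 cm², y = 0.6 cm, Ī = 1.4832 cm⁴.
Centroid: ȳ = ΣA·y / ΣA = 3.13052 cm.
Transfer each piece to the horizontal centroidal axis using Ī + A·d² with d = y − 3.13052:
  vertical leg: d = 2.36948 cm → contributes +207.211 cm⁴
  horizontal leg (remainder): d = -2.53052 cm → contributes +80.6306 cm⁴
Total I = 287.841 cm⁴.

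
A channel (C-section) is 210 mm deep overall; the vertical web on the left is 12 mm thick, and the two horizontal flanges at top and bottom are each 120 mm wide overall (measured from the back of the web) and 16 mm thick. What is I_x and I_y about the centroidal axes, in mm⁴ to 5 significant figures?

I_x ≈ 4.1852 × 10⁷ mm⁴, I_y ≈ 8.6359 × 10⁶ mm⁴

Split into non-overlapping primitives; take the origin at the lower-left of the bounding box.
Web: 12 × 210, A = 2 520 mm², y = 105 mm, Ī = 9 261 000 mm⁴.
Top flange (beyond web): 108 × 16, A = 1 728 mm², y = 202 mm, Ī = 36 864 mm⁴.
Bottom flange (beyond web): 108 × 16, A = 1 728 mm², y = 8 mm, Ī = 36 864 mm⁴.
By symmetry the centroid is at mid-height, ȳ = 105 mm.
Transfer each piece to the centroidal x-axis using Ī + A·d² with d = y − 105:
  web: d = 0 mm → contributes +9 261 000 mm⁴
  top flange (beyond web): d = 97 mm → contributes +16 295 616 mm⁴
  bottom flange (beyond web): d = -97 mm → contributes +16 295 616 mm⁴
Total I = 41 852 232 mm⁴.
For the y-axis: x̄ = 40.6988 mm.
Repeating about the centroidal y-axis gives I_y = 8 635 930 mm⁴.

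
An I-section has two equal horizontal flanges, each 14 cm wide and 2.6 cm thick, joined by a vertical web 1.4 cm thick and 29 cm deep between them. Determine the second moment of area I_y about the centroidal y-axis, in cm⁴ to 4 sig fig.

Treat the section as a set of non-overlapping primitives; coordinates are from the bounding-box lower-left.
Bottom flange: 14 × 2.6, A = 36.4 cm², x = 7 cm, Ī = 594.533 cm⁴.
Web: 1.4 × 29, A = 40.6 cm², x = 7 cm, Ī = 6.63133 cm⁴.
Top flange: 14 × 2.6, A = 36.4 cm², x = 7 cm, Ī = 594.533 cm⁴.
By symmetry the centroid is at mid-width, x̄ = 7 cm.
All pieces are centred on the centroidal y-axis, so I = ΣĪ = 1195.7 cm⁴.

I_y ≈ 1196 cm⁴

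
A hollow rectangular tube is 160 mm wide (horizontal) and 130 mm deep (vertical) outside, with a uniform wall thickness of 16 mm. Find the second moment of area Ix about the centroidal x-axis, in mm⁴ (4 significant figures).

Ix ≈ 1.925 × 10⁷ mm⁴

Break the section into simple shapes (no overlaps), measuring from the bottom-left corner of the bounding box.
Outer rectangle: 160 × 130, A = 20 800 mm², y = 65 mm, Ī = 29 293 333 mm⁴.
Inner void (subtracted): 128 × 98, A = 12 544 mm², y = 65 mm, Ī = 10 039 381 mm⁴.
By symmetry the centroid is at mid-height, ȳ = 65 mm.
All pieces are centred on the centroidal x-axis, so I = ΣĪ (holes subtracted) = 19 253 952 mm⁴.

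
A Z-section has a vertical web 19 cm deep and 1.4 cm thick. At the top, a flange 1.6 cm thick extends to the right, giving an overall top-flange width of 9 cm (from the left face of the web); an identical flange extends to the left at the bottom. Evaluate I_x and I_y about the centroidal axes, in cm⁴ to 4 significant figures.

Treat the section as a set of non-overlapping primitives; coordinates are from the bounding-box lower-left.
Web: 1.4 × 19, A = 26.6 cm², y = 9.5 cm, Ī = 800.217 cm⁴.
Top flange (beyond web): 7.6 × 1.6, A = 12.16 cm², y = 18.2 cm, Ī = 2.59413 cm⁴.
Bottom flange (beyond web): 7.6 × 1.6, A = 12.16 cm², y = 0.8 cm, Ī = 2.59413 cm⁴.
Centroid: ȳ = ΣA·y / ΣA = 9.5 cm.
Transfer each piece to the centroidal x-axis using Ī + A·d² with d = y − 9.5:
  web: d = 0 cm → contributes +800.217 cm⁴
  top flange (beyond web): d = 8.7 cm → contributes +922.985 cm⁴
  bottom flange (beyond web): d = -8.7 cm → contributes +922.985 cm⁴
Total I = 2646.19 cm⁴.
For the y-axis: x̄ = 8.3 cm.
Repeating about the centroidal y-axis gives I_y = 613.885 cm⁴.

I_x ≈ 2646 cm⁴, I_y ≈ 613.9 cm⁴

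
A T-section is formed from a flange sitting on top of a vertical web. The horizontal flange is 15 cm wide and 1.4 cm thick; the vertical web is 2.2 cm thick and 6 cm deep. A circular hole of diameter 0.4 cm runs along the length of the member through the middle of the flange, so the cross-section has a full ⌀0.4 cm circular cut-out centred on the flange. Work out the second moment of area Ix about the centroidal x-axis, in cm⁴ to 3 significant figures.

Decompose the section into non-overlapping parts with the origin at the bottom-left of its bounding rectangle.
Flange: 15 × 1.4, A = 21 cm², y = 6.7 cm, Ī = 3.43 cm⁴.
Web: 2.2 × 6, A = 13.2 cm², y = 3 cm, Ī = 39.6 cm⁴.
Hole (subtracted): ⌀0.4, A = 0.12566 cm², y = 6.7 cm, Ī = 0.0012566 cm⁴.
Centroid: ȳ = ΣA·y / ΣA = 5.2667 cm.
Transfer each piece to the centroidal x-axis using Ī + A·d² with d = y − 5.2667:
  flange: d = 1.4333 cm → contributes +46.574 cm⁴
  web: d = -2.2667 cm → contributes +107.42 cm⁴
  hole: d = 1.4333 cm → contributes −0.25943 cm⁴
Total I = 153.73 cm⁴.

Ix ≈ 154 cm⁴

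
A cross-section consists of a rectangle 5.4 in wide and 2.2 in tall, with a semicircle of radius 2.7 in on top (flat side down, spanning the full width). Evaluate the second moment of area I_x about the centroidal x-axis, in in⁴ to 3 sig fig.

Treat the section as a set of non-overlapping primitives; coordinates are from the bounding-box lower-left.
Rectangular body: 5.4 × 2.2, A = 11.88 in², y = 1.1 in, Ī = 4.7916 in⁴.
Semicircular cap: semicircle r = 2.7, A = 11.451 in², y = 3.3459 in, Ī = 5.8329 in⁴.
Centroid: ȳ = ΣA·y / ΣA = 2.2023 in.
Transfer each piece to the centroidal x-axis using Ī + A·d² with d = y − 2.2023:
  rectangular body: d = -1.1023 in → contributes +19.227 in⁴
  semicircular cap: d = 1.1436 in → contributes +20.809 in⁴
Total I = 40.036 in⁴.

I_x ≈ 40.0 in⁴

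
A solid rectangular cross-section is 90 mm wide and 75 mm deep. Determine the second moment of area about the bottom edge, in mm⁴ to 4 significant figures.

I_base ≈ 1.266 × 10⁷ mm⁴

The section: 90 × 75, A = 6 750 mm², y = 37.5 mm, Ī = 3 164 063 mm⁴.
Transfer it to the bottom edge using Ī + A·d² with d = y − 0:
  the section: d = 37.5 mm → contributes +12 656 250 mm⁴
Total I = 12 656 250 mm⁴.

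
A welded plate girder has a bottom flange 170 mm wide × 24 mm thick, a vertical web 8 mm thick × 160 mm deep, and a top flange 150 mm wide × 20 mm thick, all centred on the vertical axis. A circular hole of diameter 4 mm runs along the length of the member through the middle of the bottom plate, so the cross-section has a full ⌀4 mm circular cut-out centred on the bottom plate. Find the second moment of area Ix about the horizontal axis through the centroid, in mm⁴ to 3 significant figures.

Ix ≈ 6.05 × 10⁷ mm⁴

Split into non-overlapping primitives; take the origin at the lower-left of the bounding box.
Bottom plate: 170 × 24, A = 4 080 mm², y = 12 mm, Ī = 195 840 mm⁴.
Web plate: 8 × 160, A = 1 280 mm², y = 104 mm, Ī = 2 730 667 mm⁴.
Top plate: 150 × 20, A = 3 000 mm², y = 194 mm, Ī = 100 000 mm⁴.
Hole (subtracted): ⌀4, A = 12.566 mm², y = 12 mm, Ī = 12.566 mm⁴.
Centroid: ȳ = ΣA·y / ΣA = 91.517 mm.
Transfer each piece to the horizontal axis through the centroid using Ī + A·d² with d = y − 91.517:
  bottom plate: d = -79.517 mm → contributes +25 993 266 mm⁴
  web plate: d = 12.483 mm → contributes +2 930 134 mm⁴
  top plate: d = 102.48 mm → contributes +31 608 508 mm⁴
  hole: d = -79.517 mm → contributes −79 468 mm⁴
Total I = 60 452 439 mm⁴.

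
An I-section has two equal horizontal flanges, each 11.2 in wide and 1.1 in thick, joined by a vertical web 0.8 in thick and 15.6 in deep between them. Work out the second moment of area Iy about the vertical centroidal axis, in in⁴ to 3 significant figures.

Treat the section as a set of non-overlapping primitives; coordinates are from the bounding-box lower-left.
Bottom flange: 11.2 × 1.1, A = 12.32 in², x = 5.6 in, Ī = 128.79 in⁴.
Web: 0.8 × 15.6, A = 12.48 in², x = 5.6 in, Ī = 0.6656 in⁴.
Top flange: 11.2 × 1.1, A = 12.32 in², x = 5.6 in, Ī = 128.79 in⁴.
By symmetry the centroid is at mid-width, x̄ = 5.6 in.
All pieces are centred on the vertical centroidal axis, so I = ΣĪ = 258.24 in⁴.

Iy ≈ 258 in⁴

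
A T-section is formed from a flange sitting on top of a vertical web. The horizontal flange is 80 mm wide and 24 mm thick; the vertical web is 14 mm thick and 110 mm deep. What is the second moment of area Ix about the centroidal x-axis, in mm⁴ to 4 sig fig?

Treat the section as a set of non-overlapping primitives; coordinates are from the bounding-box lower-left.
Flange: 80 × 24, A = 1 920 mm², y = 122 mm, Ī = 92 160 mm⁴.
Web: 14 × 110, A = 1 540 mm², y = 55 mm, Ī = 1 552 833 mm⁴.
Centroid: ȳ = ΣA·y / ΣA = 92.1792 mm.
Transfer each piece to the centroidal x-axis using Ī + A·d² with d = y − 92.1792:
  flange: d = 29.8208 mm → contributes +1 799 579 mm⁴
  web: d = -37.1792 mm → contributes +3 681 563 mm⁴
Total I = 5 481 142 mm⁴.

Ix ≈ 5.481 × 10⁶ mm⁴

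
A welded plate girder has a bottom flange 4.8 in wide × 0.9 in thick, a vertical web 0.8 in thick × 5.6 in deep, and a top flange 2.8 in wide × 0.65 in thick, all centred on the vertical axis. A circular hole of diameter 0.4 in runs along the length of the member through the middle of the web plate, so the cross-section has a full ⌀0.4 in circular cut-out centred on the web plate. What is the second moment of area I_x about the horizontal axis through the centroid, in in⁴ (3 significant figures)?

Decompose the section into non-overlapping parts with the origin at the bottom-left of its bounding rectangle.
Bottom plate: 4.8 × 0.9, A = 4.32 in², y = 0.45 in, Ī = 0.2916 in⁴.
Web plate: 0.8 × 5.6, A = 4.48 in², y = 3.7 in, Ī = 11.708 in⁴.
Top plate: 2.8 × 0.65, A = 1.82 in², y = 6.825 in, Ī = 0.064079 in⁴.
Hole (subtracted): ⌀0.4, A = 0.12566 in², y = 3.7 in, Ī = 0.0012566 in⁴.
Centroid: ȳ = ΣA·y / ΣA = 2.9041 in.
Transfer each piece to the horizontal axis through the centroid using Ī + A·d² with d = y − 2.9041:
  bottom plate: d = -2.4541 in → contributes +26.309 in⁴
  web plate: d = 0.79591 in → contributes +14.546 in⁴
  top plate: d = 3.9209 in → contributes +28.044 in⁴
  hole: d = 0.79591 in → contributes −0.08086 in⁴
Total I = 68.818 in⁴.

I_x ≈ 68.8 in⁴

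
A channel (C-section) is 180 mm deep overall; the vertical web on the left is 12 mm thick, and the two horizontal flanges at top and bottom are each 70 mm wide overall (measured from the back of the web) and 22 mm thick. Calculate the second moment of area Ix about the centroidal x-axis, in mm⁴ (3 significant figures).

Treat the section as a set of non-overlapping primitives; coordinates are from the bounding-box lower-left.
Web: 12 × 180, A = 2 160 mm², y = 90 mm, Ī = 5 832 000 mm⁴.
Top flange (beyond web): 58 × 22, A = 1 276 mm², y = 169 mm, Ī = 51 465 mm⁴.
Bottom flange (beyond web): 58 × 22, A = 1 276 mm², y = 11 mm, Ī = 51 465 mm⁴.
By symmetry the centroid is at mid-height, ȳ = 90 mm.
Transfer each piece to the centroidal x-axis using Ī + A·d² with d = y − 90:
  web: d = 0 mm → contributes +5 832 000 mm⁴
  top flange (beyond web): d = 79 mm → contributes +8 014 981 mm⁴
  bottom flange (beyond web): d = -79 mm → contributes +8 014 981 mm⁴
Total I = 21 861 963 mm⁴.

Ix ≈ 2.19 × 10⁷ mm⁴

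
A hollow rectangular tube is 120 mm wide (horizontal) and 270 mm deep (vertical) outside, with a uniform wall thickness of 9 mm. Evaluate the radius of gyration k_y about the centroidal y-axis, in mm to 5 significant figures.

k_y ≈ 49.782 mm

Treat the section as a set of non-overlapping primitives; coordinates are from the bounding-box lower-left.
Outer rectangle: 120 × 270, A = 32 400 mm², x = 60 mm, Ī = 38 880 000 mm⁴.
Inner void (subtracted): 102 × 252, A = 25 704 mm², x = 60 mm, Ī = 22 285 368 mm⁴.
By symmetry the centroid is at mid-width, x̄ = 60 mm.
All pieces are centred on the centroidal y-axis, so I = ΣĪ (holes subtracted) = 16 594 632 mm⁴.
Radius of gyration: k = √(I/A) = √(16 594 632 / 6 696) = 49.78243 mm.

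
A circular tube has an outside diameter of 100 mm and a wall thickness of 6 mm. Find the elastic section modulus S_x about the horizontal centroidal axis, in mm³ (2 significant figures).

S_x ≈ 3.9 × 10⁴ mm³

Split into non-overlapping primitives; take the origin at the lower-left of the bounding box.
Outer circle: ⌀100, A = 7 854 mm², y = 50 mm, Ī = 4 908 739 mm⁴.
Bore (subtracted): ⌀88, A = 6 082 mm², y = 50 mm, Ī = 2 943 748 mm⁴.
By symmetry the centroid is at mid-height, ȳ = 50 mm.
All pieces are centred on the horizontal centroidal axis, so I = ΣĪ (holes subtracted) = 1 964 991 mm⁴.
Extreme fibre distance c = 50 mm; S = I/c = 39 300 mm³.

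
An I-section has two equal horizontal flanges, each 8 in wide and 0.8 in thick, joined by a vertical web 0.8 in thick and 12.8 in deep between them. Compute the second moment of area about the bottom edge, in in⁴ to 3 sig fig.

Break the section into simple shapes (no overlaps), measuring from the bottom-left corner of the bounding box.
Bottom flange: 8 × 0.8, A = 6.4 in², y = 0.4 in, Ī = 0.34133 in⁴.
Web: 0.8 × 12.8, A = 10.24 in², y = 7.2 in, Ī = 139.81 in⁴.
Top flange: 8 × 0.8, A = 6.4 in², y = 14 in, Ī = 0.34133 in⁴.
Transfer each piece to the bottom edge using Ī + A·d² with d = y − 0:
  bottom flange: d = 0.4 in → contributes +1.3653 in⁴
  web: d = 7.2 in → contributes +670.65 in⁴
  top flange: d = 14 in → contributes +1254.7 in⁴
Total I = 1926.8 in⁴.

I_base ≈ 1930 in⁴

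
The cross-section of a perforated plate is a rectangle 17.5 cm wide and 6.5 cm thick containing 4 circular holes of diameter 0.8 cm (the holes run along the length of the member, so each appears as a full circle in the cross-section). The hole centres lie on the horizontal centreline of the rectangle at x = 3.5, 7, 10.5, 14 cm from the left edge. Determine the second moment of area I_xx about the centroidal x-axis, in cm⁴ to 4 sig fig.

I_xx ≈ 400.4 cm⁴

Split into non-overlapping primitives; take the origin at the lower-left of the bounding box.
Plate: 17.5 × 6.5, A = 113.75 cm², y = 3.25 cm, Ī = 400.495 cm⁴.
Hole 1 (subtracted): ⌀0.8, A = 0.502655 cm², y = 3.25 cm, Ī = 0.0201062 cm⁴.
Hole 2 (subtracted): ⌀0.8, A = 0.502655 cm², y = 3.25 cm, Ī = 0.0201062 cm⁴.
Hole 3 (subtracted): ⌀0.8, A = 0.502655 cm², y = 3.25 cm, Ī = 0.0201062 cm⁴.
Hole 4 (subtracted): ⌀0.8, A = 0.502655 cm², y = 3.25 cm, Ī = 0.0201062 cm⁴.
By symmetry the centroid is at mid-height, ȳ = 3.25 cm.
All pieces are centred on the centroidal x-axis, so I = ΣĪ (holes subtracted) = 400.414 cm⁴.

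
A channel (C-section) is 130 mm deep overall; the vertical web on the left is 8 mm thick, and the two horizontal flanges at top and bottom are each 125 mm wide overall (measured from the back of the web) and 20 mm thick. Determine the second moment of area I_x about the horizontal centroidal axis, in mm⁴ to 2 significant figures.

Split into non-overlapping primitives; take the origin at the lower-left of the bounding box.
Web: 8 × 130, A = 1 040 mm², y = 65 mm, Ī = 1 464 667 mm⁴.
Top flange (beyond web): 117 × 20, A = 2 340 mm², y = 120 mm, Ī = 78 000 mm⁴.
Bottom flange (beyond web): 117 × 20, A = 2 340 mm², y = 10 mm, Ī = 78 000 mm⁴.
By symmetry the centroid is at mid-height, ȳ = 65 mm.
Transfer each piece to the horizontal centroidal axis using Ī + A·d² with d = y − 65:
  web: d = 0 mm → contributes +1 464 667 mm⁴
  top flange (beyond web): d = 55 mm → contributes +7 156 500 mm⁴
  bottom flange (beyond web): d = -55 mm → contributes +7 156 500 mm⁴
Total I = 15 777 667 mm⁴.

I_x ≈ 1.6 × 10⁷ mm⁴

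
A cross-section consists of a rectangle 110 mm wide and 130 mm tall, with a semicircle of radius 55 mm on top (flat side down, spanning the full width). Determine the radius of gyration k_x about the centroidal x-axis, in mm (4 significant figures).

k_x ≈ 50.70 mm

Split into non-overlapping primitives; take the origin at the lower-left of the bounding box.
Rectangular body: 110 × 130, A = 14 300 mm², y = 65 mm, Ī = 20 139 167 mm⁴.
Semicircular cap: semicircle r = 55, A = 4751.66 mm², y = 153.343 mm, Ī = 1 004 345 mm⁴.
Centroid: ȳ = ΣA·y / ΣA = 87.0335 mm.
Transfer each piece to the centroidal x-axis using Ī + A·d² with d = y − 87.0335:
  rectangular body: d = -22.0335 mm → contributes +27 081 453 mm⁴
  semicircular cap: d = 66.3092 mm → contributes +21 896 985 mm⁴
Total I = 48 978 438 mm⁴.
Radius of gyration: k = √(I/A) = √(48 978 438 / 19051.7) = 50.7033 mm.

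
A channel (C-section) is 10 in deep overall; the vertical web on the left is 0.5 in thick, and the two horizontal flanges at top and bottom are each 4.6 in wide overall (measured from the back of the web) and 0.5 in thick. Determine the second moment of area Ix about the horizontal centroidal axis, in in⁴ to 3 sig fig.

Ix ≈ 134 in⁴

Treat the section as a set of non-overlapping primitives; coordinates are from the bounding-box lower-left.
Web: 0.5 × 10, A = 5 in², y = 5 in, Ī = 41.667 in⁴.
Top flange (beyond web): 4.1 × 0.5, A = 2.05 in², y = 9.75 in, Ī = 0.042708 in⁴.
Bottom flange (beyond web): 4.1 × 0.5, A = 2.05 in², y = 0.25 in, Ī = 0.042708 in⁴.
By symmetry the centroid is at mid-height, ȳ = 5 in.
Transfer each piece to the horizontal centroidal axis using Ī + A·d² with d = y − 5:
  web: d = 0 in → contributes +41.667 in⁴
  top flange (beyond web): d = 4.75 in → contributes +46.296 in⁴
  bottom flange (beyond web): d = -4.75 in → contributes +46.296 in⁴
Total I = 134.26 in⁴.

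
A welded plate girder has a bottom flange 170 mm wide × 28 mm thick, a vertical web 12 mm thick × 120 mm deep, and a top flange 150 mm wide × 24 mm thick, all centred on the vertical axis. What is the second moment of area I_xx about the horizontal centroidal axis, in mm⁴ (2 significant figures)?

Break the section into simple shapes (no overlaps), measuring from the bottom-left corner of the bounding box.
Bottom plate: 170 × 28, A = 4 760 mm², y = 14 mm, Ī = 310 987 mm⁴.
Web plate: 12 × 120, A = 1 440 mm², y = 88 mm, Ī = 1 728 000 mm⁴.
Top plate: 150 × 24, A = 3 600 mm², y = 160 mm, Ī = 172 800 mm⁴.
Centroid: ȳ = ΣA·y / ΣA = 78.51 mm.
Transfer each piece to the horizontal centroidal axis using Ī + A·d² with d = y − 78.51:
  bottom plate: d = -64.51 mm → contributes +20 117 536 mm⁴
  web plate: d = 9.494 mm → contributes +1 857 793 mm⁴
  top plate: d = 81.49 mm → contributes +24 081 307 mm⁴
Total I = 46 056 636 mm⁴.

I_xx ≈ 4.6 × 10⁷ mm⁴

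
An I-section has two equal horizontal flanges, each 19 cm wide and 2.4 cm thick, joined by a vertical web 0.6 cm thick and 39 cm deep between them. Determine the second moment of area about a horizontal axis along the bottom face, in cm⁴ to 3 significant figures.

I_base ≈ 9.71 × 10⁴ cm⁴

Decompose the section into non-overlapping parts with the origin at the bottom-left of its bounding rectangle.
Bottom flange: 19 × 2.4, A = 45.6 cm², y = 1.2 cm, Ī = 21.888 cm⁴.
Web: 0.6 × 39, A = 23.4 cm², y = 21.9 cm, Ī = 2 966 cm⁴.
Top flange: 19 × 2.4, A = 45.6 cm², y = 42.6 cm, Ī = 21.888 cm⁴.
Transfer each piece to the base of the section using Ī + A·d² with d = y − 0:
  bottom flange: d = 1.2 cm → contributes +87.552 cm⁴
  web: d = 21.9 cm → contributes +14 189 cm⁴
  top flange: d = 42.6 cm → contributes +82 775 cm⁴
Total I = 97 051 cm⁴.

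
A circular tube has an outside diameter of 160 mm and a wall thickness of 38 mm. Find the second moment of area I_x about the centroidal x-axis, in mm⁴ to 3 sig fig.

Break the section into simple shapes (no overlaps), measuring from the bottom-left corner of the bounding box.
Outer circle: ⌀160, A = 20 106 mm², y = 80 mm, Ī = 32 169 909 mm⁴.
Bore (subtracted): ⌀84, A = 5541.8 mm², y = 80 mm, Ī = 2 443 920 mm⁴.
By symmetry the centroid is at mid-height, ȳ = 80 mm.
All pieces are centred on the centroidal x-axis, so I = ΣĪ (holes subtracted) = 29 725 988 mm⁴.

I_x ≈ 2.97 × 10⁷ mm⁴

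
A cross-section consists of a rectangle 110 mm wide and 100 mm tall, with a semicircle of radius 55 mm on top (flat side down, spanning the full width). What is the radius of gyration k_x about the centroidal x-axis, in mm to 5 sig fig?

k_x ≈ 42.177 mm

Treat the section as a set of non-overlapping primitives; coordinates are from the bounding-box lower-left.
Rectangular body: 110 × 100, A = 11 000 mm², y = 50 mm, Ī = 9 166 667 mm⁴.
Semicircular cap: semicircle r = 55, A = 4751.659 mm², y = 123.3427 mm, Ī = 1 004 345 mm⁴.
Centroid: ȳ = ΣA·y / ΣA = 72.12463 mm.
Transfer each piece to the centroidal x-axis using Ī + A·d² with d = y − 72.12463:
  rectangular body: d = -22.12463 mm → contributes +14 551 158 mm⁴
  semicircular cap: d = 51.2181 mm → contributes +13 469 340 mm⁴
Total I = 28 020 498 mm⁴.
Radius of gyration: k = √(I/A) = √(28 020 498 / 15751.66) = 42.17691 mm.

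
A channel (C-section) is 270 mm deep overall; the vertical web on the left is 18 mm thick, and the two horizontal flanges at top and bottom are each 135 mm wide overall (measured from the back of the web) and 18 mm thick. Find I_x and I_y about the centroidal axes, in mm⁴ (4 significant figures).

Break the section into simple shapes (no overlaps), measuring from the bottom-left corner of the bounding box.
Web: 18 × 270, A = 4 860 mm², y = 135 mm, Ī = 29 524 500 mm⁴.
Top flange (beyond web): 117 × 18, A = 2 106 mm², y = 261 mm, Ī = 56 862 mm⁴.
Bottom flange (beyond web): 117 × 18, A = 2 106 mm², y = 9 mm, Ī = 56 862 mm⁴.
By symmetry the centroid is at mid-height, ȳ = 135 mm.
Transfer each piece to the centroidal x-axis using Ī + A·d² with d = y − 135:
  web: d = 0 mm → contributes +29 524 500 mm⁴
  top flange (beyond web): d = 126 mm → contributes +33 491 718 mm⁴
  bottom flange (beyond web): d = -126 mm → contributes +33 491 718 mm⁴
Total I = 96 507 936 mm⁴.
For the y-axis: x̄ = 40.3393 mm.
Repeating about the centroidal y-axis gives I_y = 15 216 912 mm⁴.

I_x ≈ 9.651 × 10⁷ mm⁴, I_y ≈ 1.522 × 10⁷ mm⁴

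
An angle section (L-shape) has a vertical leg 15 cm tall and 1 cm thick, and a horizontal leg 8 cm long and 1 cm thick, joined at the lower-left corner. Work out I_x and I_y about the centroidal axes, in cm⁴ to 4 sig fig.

Split into non-overlapping primitives; take the origin at the lower-left of the bounding box.
Vertical leg: 1 × 15, A = 15 cm², y = 7.5 cm, Ī = 281.25 cm⁴.
Horizontal leg (remainder): 7 × 1, A = 7 cm², y = 0.5 cm, Ī = 0.583333 cm⁴.
Centroid: ȳ = ΣA·y / ΣA = 5.27273 cm.
Transfer each piece to the centroidal x-axis using Ī + A·d² with d = y − 5.27273:
  vertical leg: d = 2.22727 cm → contributes +355.661 cm⁴
  horizontal leg (remainder): d = -4.77273 cm → contributes +160.036 cm⁴
Total I = 515.697 cm⁴.
For the y-axis: x̄ = 1.77273 cm.
Repeating about the centroidal y-axis gives I_y = 106.197 cm⁴.

I_x ≈ 515.7 cm⁴, I_y ≈ 106.2 cm⁴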